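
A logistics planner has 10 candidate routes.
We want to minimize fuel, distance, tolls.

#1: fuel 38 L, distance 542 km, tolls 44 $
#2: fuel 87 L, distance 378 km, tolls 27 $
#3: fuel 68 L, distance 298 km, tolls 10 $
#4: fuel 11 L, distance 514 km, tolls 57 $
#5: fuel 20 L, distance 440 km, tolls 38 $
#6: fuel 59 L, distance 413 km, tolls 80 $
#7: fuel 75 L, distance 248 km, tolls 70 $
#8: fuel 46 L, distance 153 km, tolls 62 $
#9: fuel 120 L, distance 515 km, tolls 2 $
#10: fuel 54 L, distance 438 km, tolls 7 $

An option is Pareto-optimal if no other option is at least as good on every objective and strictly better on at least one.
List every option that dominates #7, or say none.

#8

#8: fuel 46≤75, distance 153≤248, tolls 62≤70 — dominates #7.
Others (#1, #2, #3, #4, #5, #6, #9, #10) are each worse than #7 on at least one objective.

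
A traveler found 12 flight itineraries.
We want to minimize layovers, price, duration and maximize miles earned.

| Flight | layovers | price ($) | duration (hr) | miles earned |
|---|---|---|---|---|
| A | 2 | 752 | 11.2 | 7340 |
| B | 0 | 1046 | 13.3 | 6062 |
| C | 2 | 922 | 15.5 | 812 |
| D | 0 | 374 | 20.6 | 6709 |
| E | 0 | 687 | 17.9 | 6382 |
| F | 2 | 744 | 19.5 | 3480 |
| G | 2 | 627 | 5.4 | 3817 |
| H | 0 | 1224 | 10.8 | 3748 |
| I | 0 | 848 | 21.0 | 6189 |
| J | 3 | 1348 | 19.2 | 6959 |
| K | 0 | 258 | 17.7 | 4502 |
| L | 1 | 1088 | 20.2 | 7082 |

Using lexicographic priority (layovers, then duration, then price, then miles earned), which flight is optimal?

First minimize layovers: best is 0, kept {B, D, E, H, I, K}.
Then minimize duration: best is 10.8, kept {H}.

H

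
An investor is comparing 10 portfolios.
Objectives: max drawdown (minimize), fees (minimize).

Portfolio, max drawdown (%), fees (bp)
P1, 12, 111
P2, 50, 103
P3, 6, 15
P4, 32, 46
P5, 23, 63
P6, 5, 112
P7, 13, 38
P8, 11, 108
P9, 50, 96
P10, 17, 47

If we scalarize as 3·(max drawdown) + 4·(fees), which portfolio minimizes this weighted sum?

P3

P1: 3·12 + 4·111 = 480
P2: 3·50 + 4·103 = 562
P3: 3·6 + 4·15 = 78
P4: 3·32 + 4·46 = 280
P5: 3·23 + 4·63 = 321
P6: 3·5 + 4·112 = 463
P7: 3·13 + 4·38 = 191
P8: 3·11 + 4·108 = 465
P9: 3·50 + 4·96 = 534
P10: 3·17 + 4·47 = 239
Lowest: P3 at 78.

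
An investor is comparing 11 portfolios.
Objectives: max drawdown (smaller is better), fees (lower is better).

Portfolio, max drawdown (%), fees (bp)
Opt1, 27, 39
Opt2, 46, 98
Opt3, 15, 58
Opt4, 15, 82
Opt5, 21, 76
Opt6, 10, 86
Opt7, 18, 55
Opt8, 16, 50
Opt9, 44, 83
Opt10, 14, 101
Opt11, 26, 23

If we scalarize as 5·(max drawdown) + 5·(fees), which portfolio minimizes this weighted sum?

Opt11

Opt1: 5·27 + 5·39 = 330
Opt2: 5·46 + 5·98 = 720
Opt3: 5·15 + 5·58 = 365
Opt4: 5·15 + 5·82 = 485
Opt5: 5·21 + 5·76 = 485
Opt6: 5·10 + 5·86 = 480
Opt7: 5·18 + 5·55 = 365
Opt8: 5·16 + 5·50 = 330
Opt9: 5·44 + 5·83 = 635
Opt10: 5·14 + 5·101 = 575
Opt11: 5·26 + 5·23 = 245
Lowest: Opt11 at 245.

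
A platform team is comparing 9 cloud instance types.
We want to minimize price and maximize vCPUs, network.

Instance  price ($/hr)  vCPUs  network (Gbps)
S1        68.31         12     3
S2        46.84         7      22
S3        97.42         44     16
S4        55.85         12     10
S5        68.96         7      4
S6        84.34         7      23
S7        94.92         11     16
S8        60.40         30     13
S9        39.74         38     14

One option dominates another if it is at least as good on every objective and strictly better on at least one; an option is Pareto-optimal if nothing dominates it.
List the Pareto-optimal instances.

S1: dominated by S4 (price 55.85≤68.31, vCPUs 12≥12, network 10≥3).
S2: not dominated.
S3: not dominated (best vCPUs).
S4: dominated by S9 (price 39.74≤55.85, vCPUs 38≥12, network 14≥10).
S5: dominated by S2 (price 46.84≤68.96, vCPUs 7≥7, network 22≥4).
S6: not dominated (best network).
S7: not dominated.
S8: dominated by S9 (price 39.74≤60.40, vCPUs 38≥30, network 14≥13).
S9: not dominated (best price).

S2, S3, S6, S7, S9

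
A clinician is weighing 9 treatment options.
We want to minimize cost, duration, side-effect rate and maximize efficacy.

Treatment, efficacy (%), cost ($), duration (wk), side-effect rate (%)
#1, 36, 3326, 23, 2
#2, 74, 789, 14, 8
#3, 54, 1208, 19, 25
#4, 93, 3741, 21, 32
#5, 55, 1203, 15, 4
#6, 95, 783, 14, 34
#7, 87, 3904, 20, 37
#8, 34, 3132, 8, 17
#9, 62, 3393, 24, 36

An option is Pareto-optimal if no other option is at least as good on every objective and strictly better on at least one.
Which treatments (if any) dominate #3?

#2, #5

#2: efficacy 74≥54, cost 789≤1208, duration 14≤19, side-effect rate 8≤25 — dominates #3.
#5: efficacy 55≥54, cost 1203≤1208, duration 15≤19, side-effect rate 4≤25 — dominates #3.
Others (#1, #4, #6, #7, #8, #9) are each worse than #3 on at least one objective.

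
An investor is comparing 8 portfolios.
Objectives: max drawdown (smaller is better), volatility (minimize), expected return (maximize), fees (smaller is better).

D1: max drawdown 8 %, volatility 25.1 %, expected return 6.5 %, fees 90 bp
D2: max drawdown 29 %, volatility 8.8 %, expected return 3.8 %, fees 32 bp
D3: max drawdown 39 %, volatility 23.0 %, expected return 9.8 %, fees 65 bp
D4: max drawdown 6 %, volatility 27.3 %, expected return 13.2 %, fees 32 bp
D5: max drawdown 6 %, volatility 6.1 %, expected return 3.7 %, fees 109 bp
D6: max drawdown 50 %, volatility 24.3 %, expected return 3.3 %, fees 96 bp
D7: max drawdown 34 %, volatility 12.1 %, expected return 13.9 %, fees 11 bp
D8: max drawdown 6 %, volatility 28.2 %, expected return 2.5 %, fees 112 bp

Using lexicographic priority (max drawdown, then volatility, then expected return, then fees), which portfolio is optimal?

First minimize max drawdown: best is 6, kept {D4, D5, D8}.
Then minimize volatility: best is 6.1, kept {D5}.

D5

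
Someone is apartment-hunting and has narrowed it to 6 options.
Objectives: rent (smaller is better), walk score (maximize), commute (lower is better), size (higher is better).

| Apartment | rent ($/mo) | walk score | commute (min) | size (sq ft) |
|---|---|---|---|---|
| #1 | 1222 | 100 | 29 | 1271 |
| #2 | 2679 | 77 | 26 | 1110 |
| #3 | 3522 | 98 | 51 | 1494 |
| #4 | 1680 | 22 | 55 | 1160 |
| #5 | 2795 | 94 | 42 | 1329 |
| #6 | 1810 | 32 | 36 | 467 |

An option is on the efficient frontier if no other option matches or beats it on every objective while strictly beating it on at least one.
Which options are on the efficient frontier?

#1: not dominated (best rent).
#2: not dominated (best commute).
#3: not dominated (best size).
#4: dominated by #1 (rent 1222≤1680, walk score 100≥22, commute 29≤55, size 1271≥1160).
#5: not dominated.
#6: dominated by #1 (rent 1222≤1810, walk score 100≥32, commute 29≤36, size 1271≥467).

#1, #2, #3, #5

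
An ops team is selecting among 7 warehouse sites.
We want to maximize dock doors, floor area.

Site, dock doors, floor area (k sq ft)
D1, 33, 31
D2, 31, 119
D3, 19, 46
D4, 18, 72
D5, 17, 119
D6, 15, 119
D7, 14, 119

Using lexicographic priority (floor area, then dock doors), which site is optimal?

First maximize floor area: best is 119, kept {D2, D5, D6, D7}.
Then maximize dock doors: best is 31, kept {D2}.

D2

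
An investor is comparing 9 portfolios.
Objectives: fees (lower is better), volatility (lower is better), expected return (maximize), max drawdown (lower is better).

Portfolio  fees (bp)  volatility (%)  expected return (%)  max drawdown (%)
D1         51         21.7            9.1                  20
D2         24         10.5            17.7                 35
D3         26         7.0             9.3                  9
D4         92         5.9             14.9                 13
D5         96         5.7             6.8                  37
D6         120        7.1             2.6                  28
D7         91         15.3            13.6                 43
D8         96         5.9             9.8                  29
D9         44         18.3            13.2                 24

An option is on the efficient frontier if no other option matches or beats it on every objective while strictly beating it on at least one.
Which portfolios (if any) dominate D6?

D3: fees 26≤120, volatility 7.0≤7.1, expected return 9.3≥2.6, max drawdown 9≤28 — dominates D6.
D4: fees 92≤120, volatility 5.9≤7.1, expected return 14.9≥2.6, max drawdown 13≤28 — dominates D6.
Others (D1, D2, D5, D7, D8, D9) are each worse than D6 on at least one objective.

D3, D4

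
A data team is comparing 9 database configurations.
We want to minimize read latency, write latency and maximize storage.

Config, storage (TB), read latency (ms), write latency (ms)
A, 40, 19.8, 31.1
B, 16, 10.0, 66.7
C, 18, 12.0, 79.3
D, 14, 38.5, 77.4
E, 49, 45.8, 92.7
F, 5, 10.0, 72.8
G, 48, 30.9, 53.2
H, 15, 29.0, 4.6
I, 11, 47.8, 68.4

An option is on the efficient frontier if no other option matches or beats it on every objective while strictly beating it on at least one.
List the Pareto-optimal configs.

A: not dominated.
B: not dominated.
C: not dominated.
D: dominated by A (storage 40≥14, read latency 19.8≤38.5, write latency 31.1≤77.4).
E: not dominated (best storage).
F: dominated by B (storage 16≥5, read latency 10.0≤10.0, write latency 66.7≤72.8).
G: not dominated.
H: not dominated (best write latency).
I: dominated by A (storage 40≥11, read latency 19.8≤47.8, write latency 31.1≤68.4).

A, B, C, E, G, H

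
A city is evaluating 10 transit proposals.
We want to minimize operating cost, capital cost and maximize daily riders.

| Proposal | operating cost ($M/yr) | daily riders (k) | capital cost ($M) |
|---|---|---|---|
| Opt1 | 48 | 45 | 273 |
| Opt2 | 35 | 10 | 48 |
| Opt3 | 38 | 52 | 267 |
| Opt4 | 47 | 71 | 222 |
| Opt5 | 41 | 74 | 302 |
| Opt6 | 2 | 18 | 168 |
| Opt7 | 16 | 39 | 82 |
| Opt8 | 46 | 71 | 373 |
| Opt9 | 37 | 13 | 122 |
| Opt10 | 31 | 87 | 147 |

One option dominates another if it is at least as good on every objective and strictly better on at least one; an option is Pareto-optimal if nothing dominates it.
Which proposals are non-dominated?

Opt2, Opt6, Opt7, Opt10

Opt1: dominated by Opt3 (operating cost 38≤48, daily riders 52≥45, capital cost 267≤273).
Opt2: not dominated (best capital cost).
Opt3: dominated by Opt10 (operating cost 31≤38, daily riders 87≥52, capital cost 147≤267).
Opt4: dominated by Opt10 (operating cost 31≤47, daily riders 87≥71, capital cost 147≤222).
Opt5: dominated by Opt10 (operating cost 31≤41, daily riders 87≥74, capital cost 147≤302).
Opt6: not dominated (best operating cost).
Opt7: not dominated.
Opt8: dominated by Opt5 (operating cost 41≤46, daily riders 74≥71, capital cost 302≤373).
Opt9: dominated by Opt7 (operating cost 16≤37, daily riders 39≥13, capital cost 82≤122).
Opt10: not dominated (best daily riders).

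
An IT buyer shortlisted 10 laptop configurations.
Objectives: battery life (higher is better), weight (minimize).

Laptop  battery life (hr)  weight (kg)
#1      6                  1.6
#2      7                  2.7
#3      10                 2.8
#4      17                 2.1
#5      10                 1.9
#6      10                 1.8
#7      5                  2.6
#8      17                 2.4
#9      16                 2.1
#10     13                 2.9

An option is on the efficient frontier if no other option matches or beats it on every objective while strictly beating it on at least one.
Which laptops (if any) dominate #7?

#1: battery life 6≥5, weight 1.6≤2.6 — dominates #7.
#4: battery life 17≥5, weight 2.1≤2.6 — dominates #7.
#5: battery life 10≥5, weight 1.9≤2.6 — dominates #7.
#6: battery life 10≥5, weight 1.8≤2.6 — dominates #7.
#8: battery life 17≥5, weight 2.4≤2.6 — dominates #7.
#9: battery life 16≥5, weight 2.1≤2.6 — dominates #7.
Others (#2, #3, #10) are each worse than #7 on at least one objective.

#1, #4, #5, #6, #8, #9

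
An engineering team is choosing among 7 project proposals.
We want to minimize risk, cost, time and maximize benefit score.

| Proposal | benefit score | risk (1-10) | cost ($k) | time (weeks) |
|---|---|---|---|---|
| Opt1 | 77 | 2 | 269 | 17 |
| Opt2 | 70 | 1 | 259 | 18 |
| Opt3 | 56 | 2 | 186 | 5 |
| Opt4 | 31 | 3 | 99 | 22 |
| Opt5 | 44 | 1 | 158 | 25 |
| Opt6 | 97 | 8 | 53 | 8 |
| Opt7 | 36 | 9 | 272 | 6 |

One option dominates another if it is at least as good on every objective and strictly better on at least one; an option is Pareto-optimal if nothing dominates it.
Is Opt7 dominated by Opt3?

Opt3 vs Opt7: benefit score 56≥36, risk 2≤9, cost 186≤272, time 5≤6 — Opt3 is at least as good on every objective with at least one strict improvement.

Yes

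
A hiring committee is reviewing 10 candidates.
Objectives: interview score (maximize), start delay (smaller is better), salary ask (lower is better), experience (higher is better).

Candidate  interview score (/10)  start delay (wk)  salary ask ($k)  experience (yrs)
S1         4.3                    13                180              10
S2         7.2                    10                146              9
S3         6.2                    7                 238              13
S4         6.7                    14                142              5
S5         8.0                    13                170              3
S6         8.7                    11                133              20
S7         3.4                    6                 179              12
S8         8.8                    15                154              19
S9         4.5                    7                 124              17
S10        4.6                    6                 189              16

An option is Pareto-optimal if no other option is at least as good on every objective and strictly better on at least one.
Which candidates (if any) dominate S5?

S6

S6: interview score 8.7≥8.0, start delay 11≤13, salary ask 133≤170, experience 20≥3 — dominates S5.
Others (S1, S2, S3, S4, S7, S8, S9, S10) are each worse than S5 on at least one objective.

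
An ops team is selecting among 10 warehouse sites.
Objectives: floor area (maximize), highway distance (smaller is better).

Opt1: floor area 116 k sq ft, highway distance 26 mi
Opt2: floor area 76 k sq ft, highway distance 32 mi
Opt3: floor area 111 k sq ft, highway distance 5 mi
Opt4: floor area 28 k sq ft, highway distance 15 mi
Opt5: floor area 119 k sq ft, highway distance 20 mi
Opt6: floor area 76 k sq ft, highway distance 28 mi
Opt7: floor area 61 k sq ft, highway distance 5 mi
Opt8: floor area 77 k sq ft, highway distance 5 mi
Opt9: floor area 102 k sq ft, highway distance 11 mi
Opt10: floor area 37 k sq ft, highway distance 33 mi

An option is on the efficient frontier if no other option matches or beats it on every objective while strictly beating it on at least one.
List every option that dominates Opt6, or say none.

Opt1: floor area 116≥76, highway distance 26≤28 — dominates Opt6.
Opt3: floor area 111≥76, highway distance 5≤28 — dominates Opt6.
Opt5: floor area 119≥76, highway distance 20≤28 — dominates Opt6.
Opt8: floor area 77≥76, highway distance 5≤28 — dominates Opt6.
Opt9: floor area 102≥76, highway distance 11≤28 — dominates Opt6.
Others (Opt2, Opt4, Opt7, Opt10) are each worse than Opt6 on at least one objective.

Opt1, Opt3, Opt5, Opt8, Opt9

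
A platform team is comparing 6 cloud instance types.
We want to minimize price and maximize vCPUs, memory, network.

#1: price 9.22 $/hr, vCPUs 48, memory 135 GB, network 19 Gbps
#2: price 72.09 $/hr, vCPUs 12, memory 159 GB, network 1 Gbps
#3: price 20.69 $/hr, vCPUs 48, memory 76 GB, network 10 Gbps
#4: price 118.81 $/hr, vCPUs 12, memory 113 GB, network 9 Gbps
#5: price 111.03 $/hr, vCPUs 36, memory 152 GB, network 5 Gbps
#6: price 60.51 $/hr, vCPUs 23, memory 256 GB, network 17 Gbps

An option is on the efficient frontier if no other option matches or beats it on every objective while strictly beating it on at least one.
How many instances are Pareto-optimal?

3

#1: not dominated (best price).
#2: dominated by #6 (price 60.51≤72.09, vCPUs 23≥12, memory 256≥159, network 17≥1).
#3: dominated by #1 (price 9.22≤20.69, vCPUs 48≥48, memory 135≥76, network 19≥10).
#4: dominated by #1 (price 9.22≤118.81, vCPUs 48≥12, memory 135≥113, network 19≥9).
#5: not dominated.
#6: not dominated (best memory).
Pareto-optimal: #1, #5, #6 → 3.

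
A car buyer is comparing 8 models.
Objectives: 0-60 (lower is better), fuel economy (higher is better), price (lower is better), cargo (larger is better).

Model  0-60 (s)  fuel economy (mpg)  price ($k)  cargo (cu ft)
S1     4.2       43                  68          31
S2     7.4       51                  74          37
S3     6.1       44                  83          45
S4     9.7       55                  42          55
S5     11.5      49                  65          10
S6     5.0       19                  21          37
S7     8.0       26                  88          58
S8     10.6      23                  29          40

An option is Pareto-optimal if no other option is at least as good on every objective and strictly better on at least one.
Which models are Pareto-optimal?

S1: not dominated (best 0-60).
S2: not dominated.
S3: not dominated.
S4: not dominated (best fuel economy).
S5: dominated by S4 (0-60 9.7≤11.5, fuel economy 55≥49, price 42≤65, cargo 55≥10).
S6: not dominated (best price).
S7: not dominated (best cargo).
S8: not dominated.

S1, S2, S3, S4, S6, S7, S8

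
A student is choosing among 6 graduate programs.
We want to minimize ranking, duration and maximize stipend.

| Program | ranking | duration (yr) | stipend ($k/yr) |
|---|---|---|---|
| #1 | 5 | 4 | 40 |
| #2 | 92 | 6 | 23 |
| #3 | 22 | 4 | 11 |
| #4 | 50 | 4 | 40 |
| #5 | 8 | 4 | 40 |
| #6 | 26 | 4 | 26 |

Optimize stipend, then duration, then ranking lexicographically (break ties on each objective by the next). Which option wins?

#1

First maximize stipend: best is 40, kept {#1, #4, #5}.
Then minimize duration: best is 4, kept {#1, #4, #5}.
Then minimize ranking: best is 5, kept {#1}.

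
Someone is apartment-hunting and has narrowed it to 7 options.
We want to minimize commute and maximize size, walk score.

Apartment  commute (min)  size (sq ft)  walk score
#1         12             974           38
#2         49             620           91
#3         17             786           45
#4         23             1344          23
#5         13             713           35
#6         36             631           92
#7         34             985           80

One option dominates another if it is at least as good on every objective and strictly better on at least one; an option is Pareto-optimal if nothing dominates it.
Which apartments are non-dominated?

#1: not dominated (best commute).
#2: dominated by #6 (commute 36≤49, size 631≥620, walk score 92≥91).
#3: not dominated.
#4: not dominated (best size).
#5: dominated by #1 (commute 12≤13, size 974≥713, walk score 38≥35).
#6: not dominated (best walk score).
#7: not dominated.

#1, #3, #4, #6, #7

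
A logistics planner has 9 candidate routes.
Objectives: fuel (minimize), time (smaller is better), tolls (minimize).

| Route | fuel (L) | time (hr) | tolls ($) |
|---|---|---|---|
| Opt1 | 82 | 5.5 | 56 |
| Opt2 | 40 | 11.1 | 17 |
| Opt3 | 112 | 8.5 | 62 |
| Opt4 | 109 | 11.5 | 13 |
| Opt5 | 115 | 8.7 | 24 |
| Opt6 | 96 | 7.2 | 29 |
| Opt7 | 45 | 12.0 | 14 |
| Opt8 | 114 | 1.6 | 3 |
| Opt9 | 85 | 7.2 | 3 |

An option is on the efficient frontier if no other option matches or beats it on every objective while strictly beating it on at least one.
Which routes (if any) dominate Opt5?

Opt8: fuel 114≤115, time 1.6≤8.7, tolls 3≤24 — dominates Opt5.
Opt9: fuel 85≤115, time 7.2≤8.7, tolls 3≤24 — dominates Opt5.
Others (Opt1, Opt2, Opt3, Opt4, Opt6, Opt7) are each worse than Opt5 on at least one objective.

Opt8, Opt9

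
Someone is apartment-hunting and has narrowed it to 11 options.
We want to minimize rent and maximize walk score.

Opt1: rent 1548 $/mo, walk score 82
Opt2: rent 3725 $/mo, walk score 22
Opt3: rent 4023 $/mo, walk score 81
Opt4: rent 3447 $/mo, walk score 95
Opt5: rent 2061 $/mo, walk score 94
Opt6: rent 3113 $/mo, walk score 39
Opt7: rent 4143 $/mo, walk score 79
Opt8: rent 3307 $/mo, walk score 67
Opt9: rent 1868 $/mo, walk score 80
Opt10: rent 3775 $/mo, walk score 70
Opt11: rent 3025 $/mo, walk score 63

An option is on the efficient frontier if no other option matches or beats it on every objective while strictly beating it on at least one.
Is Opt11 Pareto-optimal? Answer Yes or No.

Opt1 vs Opt11: rent 1548≤3025, walk score 82≥63 — Opt1 is at least as good on every objective and strictly better on at least one, so Opt1 dominates Opt11.

No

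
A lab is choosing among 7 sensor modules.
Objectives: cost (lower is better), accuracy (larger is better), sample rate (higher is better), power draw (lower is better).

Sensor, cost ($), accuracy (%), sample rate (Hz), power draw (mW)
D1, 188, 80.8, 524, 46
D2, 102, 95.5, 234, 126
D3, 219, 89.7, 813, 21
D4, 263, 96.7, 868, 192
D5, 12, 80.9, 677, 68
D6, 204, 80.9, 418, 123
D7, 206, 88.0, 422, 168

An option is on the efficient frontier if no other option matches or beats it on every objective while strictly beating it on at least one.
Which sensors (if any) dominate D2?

D1: worse on cost (188 vs 102).
D3: worse on cost (219 vs 102).
D4: worse on cost (263 vs 102).
D5: worse on accuracy (80.9 vs 95.5).
D6: worse on cost (204 vs 102).
D7: worse on cost (206 vs 102).
No option dominates D2.

none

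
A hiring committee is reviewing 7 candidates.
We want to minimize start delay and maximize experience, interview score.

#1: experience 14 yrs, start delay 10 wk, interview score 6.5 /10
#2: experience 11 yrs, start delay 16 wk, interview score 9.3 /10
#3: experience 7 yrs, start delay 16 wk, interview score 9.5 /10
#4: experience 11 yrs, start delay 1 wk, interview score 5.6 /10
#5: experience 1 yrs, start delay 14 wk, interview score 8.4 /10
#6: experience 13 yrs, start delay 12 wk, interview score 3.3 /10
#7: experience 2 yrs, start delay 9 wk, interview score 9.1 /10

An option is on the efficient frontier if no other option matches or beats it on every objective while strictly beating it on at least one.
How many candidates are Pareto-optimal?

5

#1: not dominated (best experience).
#2: not dominated.
#3: not dominated (best interview score).
#4: not dominated (best start delay).
#5: dominated by #7 (experience 2≥1, start delay 9≤14, interview score 9.1≥8.4).
#6: dominated by #1 (experience 14≥13, start delay 10≤12, interview score 6.5≥3.3).
#7: not dominated.
Pareto-optimal: #1, #2, #3, #4, #7 → 5.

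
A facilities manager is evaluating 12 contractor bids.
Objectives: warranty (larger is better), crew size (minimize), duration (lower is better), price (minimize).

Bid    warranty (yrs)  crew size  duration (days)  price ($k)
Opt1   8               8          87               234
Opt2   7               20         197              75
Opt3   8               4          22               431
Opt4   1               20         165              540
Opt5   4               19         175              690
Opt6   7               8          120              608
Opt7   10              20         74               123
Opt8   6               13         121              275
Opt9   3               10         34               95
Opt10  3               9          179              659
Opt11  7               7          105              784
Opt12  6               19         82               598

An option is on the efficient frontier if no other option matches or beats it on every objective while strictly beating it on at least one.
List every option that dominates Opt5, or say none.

Opt1: warranty 8≥4, crew size 8≤19, duration 87≤175, price 234≤690 — dominates Opt5.
Opt3: warranty 8≥4, crew size 4≤19, duration 22≤175, price 431≤690 — dominates Opt5.
Opt6: warranty 7≥4, crew size 8≤19, duration 120≤175, price 608≤690 — dominates Opt5.
Opt8: warranty 6≥4, crew size 13≤19, duration 121≤175, price 275≤690 — dominates Opt5.
Opt12: warranty 6≥4, crew size 19≤19, duration 82≤175, price 598≤690 — dominates Opt5.
Others (Opt2, Opt4, Opt7, Opt9, Opt10, Opt11) are each worse than Opt5 on at least one objective.

Opt1, Opt3, Opt6, Opt8, Opt12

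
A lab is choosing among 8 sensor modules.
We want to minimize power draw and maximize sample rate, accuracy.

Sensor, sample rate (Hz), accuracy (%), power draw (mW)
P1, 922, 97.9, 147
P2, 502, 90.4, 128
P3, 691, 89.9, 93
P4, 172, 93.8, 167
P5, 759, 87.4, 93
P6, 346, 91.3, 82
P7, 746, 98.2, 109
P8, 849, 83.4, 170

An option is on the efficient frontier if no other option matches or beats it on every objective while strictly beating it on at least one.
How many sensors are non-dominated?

P1: not dominated (best sample rate).
P2: dominated by P7 (sample rate 746≥502, accuracy 98.2≥90.4, power draw 109≤128).
P3: not dominated.
P4: dominated by P1 (sample rate 922≥172, accuracy 97.9≥93.8, power draw 147≤167).
P5: not dominated.
P6: not dominated (best power draw).
P7: not dominated (best accuracy).
P8: dominated by P1 (sample rate 922≥849, accuracy 97.9≥83.4, power draw 147≤170).
Pareto-optimal: P1, P3, P5, P6, P7 → 5.

5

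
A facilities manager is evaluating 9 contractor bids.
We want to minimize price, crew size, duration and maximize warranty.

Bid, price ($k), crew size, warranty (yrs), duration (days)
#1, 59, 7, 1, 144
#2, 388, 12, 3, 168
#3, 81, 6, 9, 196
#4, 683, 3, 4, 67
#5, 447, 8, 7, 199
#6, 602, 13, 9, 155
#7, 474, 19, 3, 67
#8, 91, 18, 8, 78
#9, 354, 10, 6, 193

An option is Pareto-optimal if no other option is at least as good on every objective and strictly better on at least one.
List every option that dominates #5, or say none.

#3: price 81≤447, crew size 6≤8, warranty 9≥7, duration 196≤199 — dominates #5.
Others (#1, #2, #4, #6, #7, #8, #9) are each worse than #5 on at least one objective.

#3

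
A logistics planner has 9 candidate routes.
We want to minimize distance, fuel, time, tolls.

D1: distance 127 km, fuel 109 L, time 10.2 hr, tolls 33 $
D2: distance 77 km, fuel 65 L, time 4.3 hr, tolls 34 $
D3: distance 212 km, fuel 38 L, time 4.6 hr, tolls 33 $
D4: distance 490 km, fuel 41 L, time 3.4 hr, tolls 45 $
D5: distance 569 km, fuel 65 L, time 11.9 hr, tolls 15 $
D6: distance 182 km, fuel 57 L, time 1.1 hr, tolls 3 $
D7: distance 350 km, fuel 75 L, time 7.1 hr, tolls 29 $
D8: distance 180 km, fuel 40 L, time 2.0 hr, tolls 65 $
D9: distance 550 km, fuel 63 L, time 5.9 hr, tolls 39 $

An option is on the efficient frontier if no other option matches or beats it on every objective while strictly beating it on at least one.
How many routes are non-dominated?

D1: not dominated.
D2: not dominated (best distance).
D3: not dominated (best fuel).
D4: not dominated.
D5: dominated by D6 (distance 182≤569, fuel 57≤65, time 1.1≤11.9, tolls 3≤15).
D6: not dominated (best time).
D7: dominated by D6 (distance 182≤350, fuel 57≤75, time 1.1≤7.1, tolls 3≤29).
D8: not dominated.
D9: dominated by D3 (distance 212≤550, fuel 38≤63, time 4.6≤5.9, tolls 33≤39).
Pareto-optimal: D1, D2, D3, D4, D6, D8 → 6.

6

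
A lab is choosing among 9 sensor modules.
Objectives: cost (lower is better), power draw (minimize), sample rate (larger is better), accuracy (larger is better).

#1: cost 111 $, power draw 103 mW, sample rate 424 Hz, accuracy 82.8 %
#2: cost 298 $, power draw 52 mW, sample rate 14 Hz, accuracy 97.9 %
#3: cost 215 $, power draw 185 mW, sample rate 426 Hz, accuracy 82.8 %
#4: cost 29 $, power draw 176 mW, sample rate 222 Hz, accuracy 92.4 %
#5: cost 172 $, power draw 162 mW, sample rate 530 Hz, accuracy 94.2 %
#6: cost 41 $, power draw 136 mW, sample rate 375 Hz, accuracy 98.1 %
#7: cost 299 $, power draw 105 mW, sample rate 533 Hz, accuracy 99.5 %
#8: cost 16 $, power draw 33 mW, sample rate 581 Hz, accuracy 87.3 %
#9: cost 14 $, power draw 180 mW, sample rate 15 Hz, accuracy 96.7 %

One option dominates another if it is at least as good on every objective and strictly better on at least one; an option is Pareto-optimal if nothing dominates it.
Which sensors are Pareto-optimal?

#2, #4, #5, #6, #7, #8, #9

#1: dominated by #8 (cost 16≤111, power draw 33≤103, sample rate 581≥424, accuracy 87.3≥82.8).
#2: not dominated.
#3: dominated by #5 (cost 172≤215, power draw 162≤185, sample rate 530≥426, accuracy 94.2≥82.8).
#4: not dominated.
#5: not dominated.
#6: not dominated.
#7: not dominated (best accuracy).
#8: not dominated (best power draw).
#9: not dominated (best cost).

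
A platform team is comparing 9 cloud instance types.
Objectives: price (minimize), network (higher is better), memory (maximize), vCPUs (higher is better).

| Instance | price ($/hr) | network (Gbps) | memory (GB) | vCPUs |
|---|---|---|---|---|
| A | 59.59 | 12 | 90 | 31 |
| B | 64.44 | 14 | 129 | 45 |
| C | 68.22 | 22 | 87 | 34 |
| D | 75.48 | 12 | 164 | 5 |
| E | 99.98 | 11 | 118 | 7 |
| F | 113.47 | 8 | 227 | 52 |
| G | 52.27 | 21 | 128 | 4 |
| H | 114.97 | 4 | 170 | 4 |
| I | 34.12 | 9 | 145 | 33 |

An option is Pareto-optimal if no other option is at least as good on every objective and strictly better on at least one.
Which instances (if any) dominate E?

B

B: price 64.44≤99.98, network 14≥11, memory 129≥118, vCPUs 45≥7 — dominates E.
Others (A, C, D, F, G, H, I) are each worse than E on at least one objective.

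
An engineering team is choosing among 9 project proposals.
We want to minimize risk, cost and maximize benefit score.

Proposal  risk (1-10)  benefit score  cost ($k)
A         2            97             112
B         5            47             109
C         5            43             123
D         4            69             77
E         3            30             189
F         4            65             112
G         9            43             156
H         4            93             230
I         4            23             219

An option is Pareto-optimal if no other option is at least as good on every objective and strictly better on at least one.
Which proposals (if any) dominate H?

A: risk 2≤4, benefit score 97≥93, cost 112≤230 — dominates H.
Others (B, C, D, E, F, G, I) are each worse than H on at least one objective.

A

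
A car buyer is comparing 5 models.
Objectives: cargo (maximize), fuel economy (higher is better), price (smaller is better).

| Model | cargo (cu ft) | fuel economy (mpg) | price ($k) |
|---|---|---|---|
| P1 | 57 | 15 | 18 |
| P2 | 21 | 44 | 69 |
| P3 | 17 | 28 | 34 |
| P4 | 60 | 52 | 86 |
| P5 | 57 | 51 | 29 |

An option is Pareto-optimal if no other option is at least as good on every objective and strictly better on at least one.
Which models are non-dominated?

P1, P4, P5

P1: not dominated (best price).
P2: dominated by P5 (cargo 57≥21, fuel economy 51≥44, price 29≤69).
P3: dominated by P5 (cargo 57≥17, fuel economy 51≥28, price 29≤34).
P4: not dominated (best cargo).
P5: not dominated.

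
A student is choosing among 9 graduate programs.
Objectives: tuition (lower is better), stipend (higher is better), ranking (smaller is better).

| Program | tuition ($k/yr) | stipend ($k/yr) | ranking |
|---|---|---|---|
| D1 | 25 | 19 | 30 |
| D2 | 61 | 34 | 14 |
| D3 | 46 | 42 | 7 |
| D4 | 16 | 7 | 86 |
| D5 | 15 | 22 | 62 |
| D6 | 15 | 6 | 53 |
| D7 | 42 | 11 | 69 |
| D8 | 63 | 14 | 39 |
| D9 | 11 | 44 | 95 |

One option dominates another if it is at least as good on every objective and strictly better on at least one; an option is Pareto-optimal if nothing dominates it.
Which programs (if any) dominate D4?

D5

D5: tuition 15≤16, stipend 22≥7, ranking 62≤86 — dominates D4.
Others (D1, D2, D3, D6, D7, D8, D9) are each worse than D4 on at least one objective.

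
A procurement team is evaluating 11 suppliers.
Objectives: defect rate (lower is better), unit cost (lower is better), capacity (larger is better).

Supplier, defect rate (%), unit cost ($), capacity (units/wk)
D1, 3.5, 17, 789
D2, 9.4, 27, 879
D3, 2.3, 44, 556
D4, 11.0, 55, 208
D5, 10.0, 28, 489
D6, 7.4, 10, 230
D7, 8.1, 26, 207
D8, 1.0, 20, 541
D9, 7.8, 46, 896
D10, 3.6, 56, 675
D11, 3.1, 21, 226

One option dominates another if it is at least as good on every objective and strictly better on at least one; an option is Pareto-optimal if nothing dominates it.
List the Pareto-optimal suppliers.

D1, D2, D3, D6, D8, D9

D1: not dominated.
D2: not dominated.
D3: not dominated.
D4: dominated by D1 (defect rate 3.5≤11.0, unit cost 17≤55, capacity 789≥208).
D5: dominated by D1 (defect rate 3.5≤10.0, unit cost 17≤28, capacity 789≥489).
D6: not dominated (best unit cost).
D7: dominated by D1 (defect rate 3.5≤8.1, unit cost 17≤26, capacity 789≥207).
D8: not dominated (best defect rate).
D9: not dominated (best capacity).
D10: dominated by D1 (defect rate 3.5≤3.6, unit cost 17≤56, capacity 789≥675).
D11: dominated by D8 (defect rate 1.0≤3.1, unit cost 20≤21, capacity 541≥226).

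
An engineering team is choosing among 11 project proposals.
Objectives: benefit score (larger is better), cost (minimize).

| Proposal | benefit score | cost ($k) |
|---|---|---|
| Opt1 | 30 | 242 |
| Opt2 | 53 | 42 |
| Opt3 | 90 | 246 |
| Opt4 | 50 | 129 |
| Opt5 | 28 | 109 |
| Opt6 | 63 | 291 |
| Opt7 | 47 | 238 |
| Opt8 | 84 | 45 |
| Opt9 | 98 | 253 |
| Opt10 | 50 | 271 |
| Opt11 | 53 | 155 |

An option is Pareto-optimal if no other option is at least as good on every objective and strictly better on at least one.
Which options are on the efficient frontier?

Opt2, Opt3, Opt8, Opt9

Opt1: dominated by Opt2 (benefit score 53≥30, cost 42≤242).
Opt2: not dominated (best cost).
Opt3: not dominated.
Opt4: dominated by Opt2 (benefit score 53≥50, cost 42≤129).
Opt5: dominated by Opt2 (benefit score 53≥28, cost 42≤109).
Opt6: dominated by Opt3 (benefit score 90≥63, cost 246≤291).
Opt7: dominated by Opt2 (benefit score 53≥47, cost 42≤238).
Opt8: not dominated.
Opt9: not dominated (best benefit score).
Opt10: dominated by Opt2 (benefit score 53≥50, cost 42≤271).
Opt11: dominated by Opt2 (benefit score 53≥53, cost 42≤155).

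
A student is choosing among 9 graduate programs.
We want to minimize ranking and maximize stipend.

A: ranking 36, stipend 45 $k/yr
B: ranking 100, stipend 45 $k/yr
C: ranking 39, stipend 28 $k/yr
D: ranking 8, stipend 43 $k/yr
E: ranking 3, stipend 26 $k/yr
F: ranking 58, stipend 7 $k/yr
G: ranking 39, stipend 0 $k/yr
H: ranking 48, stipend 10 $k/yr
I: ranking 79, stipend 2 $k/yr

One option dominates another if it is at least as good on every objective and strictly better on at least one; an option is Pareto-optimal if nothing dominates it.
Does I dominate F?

I vs F: I is worse on ranking (79 vs 58), so it does not dominate F.

No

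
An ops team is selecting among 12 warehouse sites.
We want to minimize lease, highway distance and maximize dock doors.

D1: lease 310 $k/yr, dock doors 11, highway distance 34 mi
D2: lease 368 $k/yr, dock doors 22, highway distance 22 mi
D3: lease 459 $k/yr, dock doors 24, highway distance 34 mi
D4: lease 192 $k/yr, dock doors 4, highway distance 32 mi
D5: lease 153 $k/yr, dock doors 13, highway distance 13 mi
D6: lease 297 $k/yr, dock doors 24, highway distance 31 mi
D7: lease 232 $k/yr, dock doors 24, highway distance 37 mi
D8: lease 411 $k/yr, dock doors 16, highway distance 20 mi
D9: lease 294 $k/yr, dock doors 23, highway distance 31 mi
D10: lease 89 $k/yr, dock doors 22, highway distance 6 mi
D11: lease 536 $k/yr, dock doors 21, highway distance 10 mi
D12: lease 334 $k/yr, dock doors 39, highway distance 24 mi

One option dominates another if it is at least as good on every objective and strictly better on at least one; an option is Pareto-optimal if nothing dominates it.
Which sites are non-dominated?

D6, D7, D9, D10, D12

D1: dominated by D5 (lease 153≤310, dock doors 13≥11, highway distance 13≤34).
D2: dominated by D10 (lease 89≤368, dock doors 22≥22, highway distance 6≤22).
D3: dominated by D6 (lease 297≤459, dock doors 24≥24, highway distance 31≤34).
D4: dominated by D5 (lease 153≤192, dock doors 13≥4, highway distance 13≤32).
D5: dominated by D10 (lease 89≤153, dock doors 22≥13, highway distance 6≤13).
D6: not dominated.
D7: not dominated.
D8: dominated by D10 (lease 89≤411, dock doors 22≥16, highway distance 6≤20).
D9: not dominated.
D10: not dominated (best lease).
D11: dominated by D10 (lease 89≤536, dock doors 22≥21, highway distance 6≤10).
D12: not dominated (best dock doors).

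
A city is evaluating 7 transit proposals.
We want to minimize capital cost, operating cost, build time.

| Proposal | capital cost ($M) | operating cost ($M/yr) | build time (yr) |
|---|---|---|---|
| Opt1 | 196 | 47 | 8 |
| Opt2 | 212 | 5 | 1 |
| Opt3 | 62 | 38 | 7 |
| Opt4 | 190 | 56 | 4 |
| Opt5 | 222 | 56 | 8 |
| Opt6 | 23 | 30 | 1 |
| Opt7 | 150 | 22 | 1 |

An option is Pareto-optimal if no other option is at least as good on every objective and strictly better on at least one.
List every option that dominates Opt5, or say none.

Opt1, Opt2, Opt3, Opt4, Opt6, Opt7

Opt1: capital cost 196≤222, operating cost 47≤56, build time 8≤8 — dominates Opt5.
Opt2: capital cost 212≤222, operating cost 5≤56, build time 1≤8 — dominates Opt5.
Opt3: capital cost 62≤222, operating cost 38≤56, build time 7≤8 — dominates Opt5.
Opt4: capital cost 190≤222, operating cost 56≤56, build time 4≤8 — dominates Opt5.
Opt6: capital cost 23≤222, operating cost 30≤56, build time 1≤8 — dominates Opt5.
Opt7: capital cost 150≤222, operating cost 22≤56, build time 1≤8 — dominates Opt5.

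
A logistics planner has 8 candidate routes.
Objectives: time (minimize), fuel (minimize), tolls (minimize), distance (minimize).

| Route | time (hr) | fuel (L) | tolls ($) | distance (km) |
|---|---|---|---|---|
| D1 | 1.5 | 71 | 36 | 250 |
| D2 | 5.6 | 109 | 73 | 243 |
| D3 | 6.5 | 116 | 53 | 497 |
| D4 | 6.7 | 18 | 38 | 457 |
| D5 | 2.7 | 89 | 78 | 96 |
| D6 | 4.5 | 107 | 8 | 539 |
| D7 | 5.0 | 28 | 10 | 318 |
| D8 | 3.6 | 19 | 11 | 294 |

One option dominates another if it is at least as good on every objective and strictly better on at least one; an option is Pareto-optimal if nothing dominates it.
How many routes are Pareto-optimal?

D1: not dominated (best time).
D2: not dominated.
D3: dominated by D1 (time 1.5≤6.5, fuel 71≤116, tolls 36≤53, distance 250≤497).
D4: not dominated (best fuel).
D5: not dominated (best distance).
D6: not dominated (best tolls).
D7: not dominated.
D8: not dominated.
Pareto-optimal: D1, D2, D4, D5, D6, D7, D8 → 7.

7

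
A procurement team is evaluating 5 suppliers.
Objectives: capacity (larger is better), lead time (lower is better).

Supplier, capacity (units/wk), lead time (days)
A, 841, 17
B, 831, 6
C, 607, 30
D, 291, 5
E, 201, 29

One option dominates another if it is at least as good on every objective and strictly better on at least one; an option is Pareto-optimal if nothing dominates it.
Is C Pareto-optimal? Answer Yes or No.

No

A vs C: capacity 841≥607, lead time 17≤30 — A is at least as good on every objective and strictly better on at least one, so A dominates C.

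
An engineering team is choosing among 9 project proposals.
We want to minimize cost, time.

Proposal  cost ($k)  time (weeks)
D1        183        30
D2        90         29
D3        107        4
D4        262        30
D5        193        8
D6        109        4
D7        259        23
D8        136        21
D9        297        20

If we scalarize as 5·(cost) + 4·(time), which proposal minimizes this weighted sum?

D1: 5·183 + 4·30 = 1035
D2: 5·90 + 4·29 = 566
D3: 5·107 + 4·4 = 551
D4: 5·262 + 4·30 = 1430
D5: 5·193 + 4·8 = 997
D6: 5·109 + 4·4 = 561
D7: 5·259 + 4·23 = 1387
D8: 5·136 + 4·21 = 764
D9: 5·297 + 4·20 = 1565
Lowest: D3 at 551.

D3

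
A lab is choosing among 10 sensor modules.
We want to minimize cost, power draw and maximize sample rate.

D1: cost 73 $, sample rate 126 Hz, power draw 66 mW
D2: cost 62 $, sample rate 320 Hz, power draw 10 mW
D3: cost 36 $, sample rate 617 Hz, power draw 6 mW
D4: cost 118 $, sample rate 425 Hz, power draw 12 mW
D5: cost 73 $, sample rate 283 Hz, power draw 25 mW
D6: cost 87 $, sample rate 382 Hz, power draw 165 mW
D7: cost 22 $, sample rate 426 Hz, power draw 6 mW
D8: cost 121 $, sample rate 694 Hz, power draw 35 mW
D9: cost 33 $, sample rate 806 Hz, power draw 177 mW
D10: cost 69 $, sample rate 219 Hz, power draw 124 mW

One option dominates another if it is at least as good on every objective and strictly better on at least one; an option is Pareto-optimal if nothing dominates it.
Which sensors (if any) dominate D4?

D3: cost 36≤118, sample rate 617≥425, power draw 6≤12 — dominates D4.
D7: cost 22≤118, sample rate 426≥425, power draw 6≤12 — dominates D4.
Others (D1, D2, D5, D6, D8, D9, D10) are each worse than D4 on at least one objective.

D3, D7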